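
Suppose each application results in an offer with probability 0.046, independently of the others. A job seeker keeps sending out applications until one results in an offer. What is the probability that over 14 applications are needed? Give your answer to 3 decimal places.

0.517

Y = number of applications to the first success; geometric, p = 0.046.
P(Y > 14) = P(first 14 all fail) = (1−p)^14 = 0.51722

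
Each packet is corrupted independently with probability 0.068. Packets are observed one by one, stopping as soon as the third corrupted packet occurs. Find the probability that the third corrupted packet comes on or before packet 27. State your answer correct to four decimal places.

Finishing within 27 packets ⇔ at least 3 successes in the first 27. With X ~ Binomial(27, 0.068), P(Y ≤ 27) = 1 − P(X ≤ 2).
  k=0: C(27,0)·0.068^0·0.932^27 = 0.149358
  k=1: C(27,1)·0.068^1·0.932^26 = 0.294230
  k=2: C(27,2)·0.068^2·0.932^25 = 0.279076
1 − 0.722664 = 0.277336

0.2773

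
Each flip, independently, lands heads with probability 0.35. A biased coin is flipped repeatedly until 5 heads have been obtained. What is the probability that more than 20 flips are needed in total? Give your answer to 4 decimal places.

0.1182

Needing more than 20 flips ⇔ fewer than 5 successes in the first 20. With X ~ Binomial(20, 0.35), P(Y > 20) = P(X ≤ 4).
  k=0: C(20,0)·0.35^0·0.65^20 = 0.000181
  k=1: C(20,1)·0.35^1·0.65^19 = 0.001952
  k=2: C(20,2)·0.35^2·0.65^18 = 0.009985
  k=3: C(20,3)·0.35^3·0.65^17 = 0.032258
  k=4: C(20,4)·0.35^4·0.65^16 = 0.073821
P(X ≤ 4) = 0.118197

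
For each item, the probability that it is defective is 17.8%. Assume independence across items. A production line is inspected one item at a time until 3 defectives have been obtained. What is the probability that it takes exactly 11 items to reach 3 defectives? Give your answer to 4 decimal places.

Y = trial on which the third success occurs; negative binomial, r=3, p=0.178.
P(Y=11) = C(10,2) · p^3 · (1−p)^8
= 45 · 0.0056398 · 0.20844 = 0.052899

0.0529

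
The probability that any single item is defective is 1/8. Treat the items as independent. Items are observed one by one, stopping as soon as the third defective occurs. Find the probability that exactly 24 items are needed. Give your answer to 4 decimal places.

Y = trial on which the third success occurs; negative binomial, r=3, p=0.125.
P(Y=24) = C(23,2) · p^3 · (1−p)^21
= 253 · 0.0019531 · 0.060558 = 0.029924

0.0299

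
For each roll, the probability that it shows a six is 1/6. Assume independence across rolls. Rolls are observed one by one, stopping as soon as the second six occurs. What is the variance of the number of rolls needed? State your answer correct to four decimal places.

Y = total rolls until the second success; negative binomial with r=2, p=0.166667.
Var(Y) = r(1−p)/p² = 2·0.833333 / 0.166667² = 60.000000

60.0000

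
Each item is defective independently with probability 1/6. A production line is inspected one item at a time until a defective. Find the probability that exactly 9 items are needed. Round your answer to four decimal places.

0.0388

Geometric (trials to first success), p = 0.166667.
P(Y = 9) = (1−p)^8 · p = 0.23257 · 0.166667 = 0.038761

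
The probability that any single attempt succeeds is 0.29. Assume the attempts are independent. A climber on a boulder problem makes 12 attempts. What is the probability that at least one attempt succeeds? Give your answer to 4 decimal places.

P(at least one) = 1 − P(none) = 1 − (1 − 0.29)^12
= 1 − 0.016410 = 0.983590

0.9836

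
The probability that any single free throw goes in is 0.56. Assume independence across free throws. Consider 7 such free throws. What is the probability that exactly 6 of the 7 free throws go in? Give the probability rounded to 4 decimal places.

X ~ Binomial(n=7, p=0.56).
P(X=6) = C(7,6) · p^6 · (1−p)^1
= 7 · 0.030841 · 0.44 = 0.094990

0.0950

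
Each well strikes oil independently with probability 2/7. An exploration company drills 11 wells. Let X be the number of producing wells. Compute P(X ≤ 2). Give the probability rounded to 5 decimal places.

0.35065

X ~ Binomial(11, 0.285714); P(X ≤ 2) = Σ C(11,k) p^k (1−p)^(11−k) over k:
  k=0: C(11,0)·0.285714^0·0.714286^11 = 0.0246940
  k=1: C(11,1)·0.285714^1·0.714286^10 = 0.1086536
  k=2: C(11,2)·0.285714^2·0.714286^9 = 0.2173073
Total = 0.3506549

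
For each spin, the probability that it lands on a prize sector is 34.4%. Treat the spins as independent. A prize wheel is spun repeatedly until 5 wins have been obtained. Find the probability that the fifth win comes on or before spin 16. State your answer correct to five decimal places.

0.69330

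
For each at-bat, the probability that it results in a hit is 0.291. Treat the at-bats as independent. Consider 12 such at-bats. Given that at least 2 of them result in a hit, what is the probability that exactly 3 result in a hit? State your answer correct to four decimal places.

X ~ Binomial(12, 0.291). Want P(X=3 | X≥2) = P(X=3) / P(X≥2).
P(X=3) = C(12,3)·0.291^3·0.709^9 = 0.245424
P(X≥2) = 1 − 0.016134 − 0.079466 = 0.904399
Ratio = 0.245424 / 0.904399 = 0.271367

0.2714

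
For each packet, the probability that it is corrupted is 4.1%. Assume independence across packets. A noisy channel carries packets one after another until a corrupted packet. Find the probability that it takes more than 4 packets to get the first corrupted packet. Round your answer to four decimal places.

Y = number of packets to the first success; geometric, p = 0.041.
P(Y > 4) = P(first 4 all fail) = (1−p)^4 = 0.845813

0.8458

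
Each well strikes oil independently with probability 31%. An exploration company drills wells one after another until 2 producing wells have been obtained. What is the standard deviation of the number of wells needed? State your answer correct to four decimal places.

Y = total wells until the second success; negative binomial with r=2, p=0.31.
SD(Y) = √[r(1−p)/p²] = √(14.360042) = 3.789465

3.7895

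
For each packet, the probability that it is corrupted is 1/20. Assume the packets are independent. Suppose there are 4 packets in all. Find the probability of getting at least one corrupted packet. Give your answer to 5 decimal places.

P(at least one) = 1 − P(none) = 1 − (1 − 0.05)^4
= 1 − 0.8145062 = 0.1854938

0.18549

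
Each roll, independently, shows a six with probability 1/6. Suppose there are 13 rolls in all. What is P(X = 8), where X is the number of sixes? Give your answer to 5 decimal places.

X ~ Binomial(n=13, p=0.166667).
P(X=8) = C(13,8) · p^8 · (1−p)^5
= 1287 · 5.9537e-07 · 0.40188 = 0.0003079

0.00031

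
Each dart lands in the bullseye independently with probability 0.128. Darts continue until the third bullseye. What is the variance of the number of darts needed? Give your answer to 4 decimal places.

Y = total darts until the third success; negative binomial with r=3, p=0.128.
Var(Y) = r(1−p)/p² = 3·0.872 / 0.128² = 159.667969

159.6680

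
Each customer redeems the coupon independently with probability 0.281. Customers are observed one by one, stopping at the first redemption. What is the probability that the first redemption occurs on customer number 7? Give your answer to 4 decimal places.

0.0388

Geometric (trials to first success), p = 0.281.
P(Y = 7) = (1−p)^6 · p = 0.13816 · 0.281 = 0.038822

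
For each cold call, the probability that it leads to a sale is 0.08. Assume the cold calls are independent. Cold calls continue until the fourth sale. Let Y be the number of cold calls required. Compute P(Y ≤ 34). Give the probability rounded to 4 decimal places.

Finishing within 34 cold calls ⇔ at least 4 successes in the first 34. With X ~ Binomial(34, 0.08), P(Y ≤ 34) = 1 − P(X ≤ 3).
  k=0: C(34,0)·0.08^0·0.92^34 = 0.058720
  k=1: C(34,1)·0.08^1·0.92^33 = 0.173607
  k=2: C(34,2)·0.08^2·0.92^32 = 0.249088
  k=3: C(34,3)·0.08^3·0.92^31 = 0.231038
1 − 0.712454 = 0.287546

0.2875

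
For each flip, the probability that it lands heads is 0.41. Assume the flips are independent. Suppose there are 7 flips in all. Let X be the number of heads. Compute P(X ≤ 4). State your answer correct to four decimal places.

0.8937

X ~ Binomial(7, 0.41); P(X ≤ 4) = Σ C(7,k) p^k (1−p)^(7−k) over k:
  k=0: C(7,0)·0.41^0·0.59^7 = 0.024887
  k=1: C(7,1)·0.41^1·0.59^6 = 0.121058
  k=2: C(7,2)·0.41^2·0.59^5 = 0.252375
  k=3: C(7,3)·0.41^3·0.59^4 = 0.292299
  k=4: C(7,4)·0.41^4·0.59^3 = 0.203123
Total = 0.893742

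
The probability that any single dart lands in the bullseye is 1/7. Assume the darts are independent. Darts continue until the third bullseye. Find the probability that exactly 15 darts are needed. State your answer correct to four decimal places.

0.0417

Y = trial on which the third success occurs; negative binomial, r=3, p=0.142857.
P(Y=15) = C(14,2) · p^3 · (1−p)^12
= 91 · 0.0029155 · 0.15727 = 0.041724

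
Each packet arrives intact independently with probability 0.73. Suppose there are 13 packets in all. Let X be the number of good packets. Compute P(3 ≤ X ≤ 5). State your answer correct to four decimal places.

0.0093

X ~ Binomial(13, 0.73); P(3 ≤ X ≤ 5) = Σ C(13,k) p^k (1−p)^(13−k) over k:
  k=3: C(13,3)·0.73^3·0.27^10 = 0.000229
  k=4: C(13,4)·0.73^4·0.27^9 = 0.001548
  k=5: C(13,5)·0.73^5·0.27^8 = 0.007535
Total = 0.009313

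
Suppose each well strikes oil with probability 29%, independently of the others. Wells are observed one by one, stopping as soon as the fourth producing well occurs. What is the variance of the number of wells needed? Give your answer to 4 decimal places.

33.7693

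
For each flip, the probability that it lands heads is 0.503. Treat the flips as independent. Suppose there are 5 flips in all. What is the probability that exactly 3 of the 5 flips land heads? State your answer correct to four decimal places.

X ~ Binomial(n=5, p=0.503).
P(X=3) = C(5,3) · p^3 · (1−p)^2
= 10 · 0.12726 · 0.24701 = 0.314352

0.3144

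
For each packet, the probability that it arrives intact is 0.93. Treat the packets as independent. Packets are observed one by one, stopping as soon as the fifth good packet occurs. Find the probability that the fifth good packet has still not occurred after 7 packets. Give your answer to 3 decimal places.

0.010

Needing more than 7 packets ⇔ fewer than 5 successes in the first 7. With X ~ Binomial(7, 0.93), P(Y > 7) = P(X ≤ 4).
  k=0: C(7,0)·0.93^0·0.07^7 = 0.00000
  k=1: C(7,1)·0.93^1·0.07^6 = 0.00000
  k=2: C(7,2)·0.93^2·0.07^5 = 0.00003
  k=3: C(7,3)·0.93^3·0.07^4 = 0.00068
  k=4: C(7,4)·0.93^4·0.07^3 = 0.00898
P(X ≤ 4) = 0.00969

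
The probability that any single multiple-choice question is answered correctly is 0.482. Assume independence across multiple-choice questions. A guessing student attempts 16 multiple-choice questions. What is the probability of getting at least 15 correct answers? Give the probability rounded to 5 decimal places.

X ~ Binomial(16, 0.482); P(X ≥ 15) = Σ C(16,k) p^k (1−p)^(16−k) over k:
  k=15: C(16,15)·0.482^15·0.518^1 = 0.0001459
  k=16: C(16,16)·0.482^16·0.518^0 = 0.0000085
Total = 0.0001544

0.00015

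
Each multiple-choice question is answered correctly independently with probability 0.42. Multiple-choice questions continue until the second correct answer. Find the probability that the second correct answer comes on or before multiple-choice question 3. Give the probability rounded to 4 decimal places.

Finishing within 3 multiple-choice questions ⇔ at least 2 successes in the first 3. With X ~ Binomial(3, 0.42), P(Y ≤ 3) = 1 − P(X ≤ 1).
  k=0: C(3,0)·0.42^0·0.58^3 = 0.195112
  k=1: C(3,1)·0.42^1·0.58^2 = 0.423864
1 − 0.618976 = 0.381024

0.3810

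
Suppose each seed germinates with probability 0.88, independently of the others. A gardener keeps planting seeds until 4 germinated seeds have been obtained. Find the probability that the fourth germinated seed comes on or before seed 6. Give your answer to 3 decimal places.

0.974

Finishing within 6 seeds ⇔ at least 4 successes in the first 6. With X ~ Binomial(6, 0.88), P(Y ≤ 6) = 1 − P(X ≤ 3).
  k=0: C(6,0)·0.88^0·0.12^6 = 0.00000
  k=1: C(6,1)·0.88^1·0.12^5 = 0.00013
  k=2: C(6,2)·0.88^2·0.12^4 = 0.00241
  k=3: C(6,3)·0.88^3·0.12^3 = 0.02355
1 − 0.02609 = 0.97391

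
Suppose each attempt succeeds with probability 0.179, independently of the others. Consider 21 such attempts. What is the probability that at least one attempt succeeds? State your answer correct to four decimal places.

P(at least one) = 1 − P(none) = 1 − (1 − 0.179)^21
= 1 − 0.015893 = 0.984107

0.9841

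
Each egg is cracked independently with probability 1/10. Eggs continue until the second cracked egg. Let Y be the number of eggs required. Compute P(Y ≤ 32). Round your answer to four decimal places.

0.8436

Finishing within 32 eggs ⇔ at least 2 successes in the first 32. With X ~ Binomial(32, 0.10), P(Y ≤ 32) = 1 − P(X ≤ 1).
  k=0: C(32,0)·0.10^0·0.90^32 = 0.034337
  k=1: C(32,1)·0.10^1·0.90^31 = 0.122087
1 − 0.156423 = 0.843577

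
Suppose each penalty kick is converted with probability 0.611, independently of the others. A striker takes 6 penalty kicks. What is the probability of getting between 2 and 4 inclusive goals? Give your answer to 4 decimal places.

0.7131

X ~ Binomial(6, 0.611); P(2 ≤ X ≤ 4) = Σ C(6,k) p^k (1−p)^(6−k) over k:
  k=2: C(6,2)·0.611^2·0.389^4 = 0.128225
  k=3: C(6,3)·0.611^3·0.389^3 = 0.268536
  k=4: C(6,4)·0.611^4·0.389^2 = 0.316341
Total = 0.713102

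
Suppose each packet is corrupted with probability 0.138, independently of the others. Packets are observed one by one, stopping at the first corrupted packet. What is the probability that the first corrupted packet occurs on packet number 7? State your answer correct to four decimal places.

Geometric (trials to first success), p = 0.138.
P(Y = 7) = (1−p)^6 · p = 0.41025 · 0.138 = 0.056614

0.0566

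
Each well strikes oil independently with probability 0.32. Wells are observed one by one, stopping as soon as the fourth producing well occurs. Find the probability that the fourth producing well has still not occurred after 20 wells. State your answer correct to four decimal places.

Needing more than 20 wells ⇔ fewer than 4 successes in the first 20. With X ~ Binomial(20, 0.32), P(Y > 20) = P(X ≤ 3).
  k=0: C(20,0)·0.32^0·0.68^20 = 0.000447
  k=1: C(20,1)·0.32^1·0.68^19 = 0.004206
  k=2: C(20,2)·0.32^2·0.68^18 = 0.018802
  k=3: C(20,3)·0.32^3·0.68^17 = 0.053089
P(X ≤ 3) = 0.076544

0.0765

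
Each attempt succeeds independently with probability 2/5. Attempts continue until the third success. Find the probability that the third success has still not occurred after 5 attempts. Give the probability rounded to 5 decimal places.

0.68256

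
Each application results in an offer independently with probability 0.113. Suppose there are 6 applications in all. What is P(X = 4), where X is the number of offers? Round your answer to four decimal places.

0.0019

X ~ Binomial(n=6, p=0.113).
P(X=4) = C(6,4) · p^4 · (1−p)^2
= 15 · 0.00016305 · 0.78677 = 0.001924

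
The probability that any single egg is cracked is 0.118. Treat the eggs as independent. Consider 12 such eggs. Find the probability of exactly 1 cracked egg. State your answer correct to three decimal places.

0.356

X ~ Binomial(n=12, p=0.118).
P(X=1) = C(12,1) · p^1 · (1−p)^11
= 12 · 0.118 · 0.25128 = 0.35581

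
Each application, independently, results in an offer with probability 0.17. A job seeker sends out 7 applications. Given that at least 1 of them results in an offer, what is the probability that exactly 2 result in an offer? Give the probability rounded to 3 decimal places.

0.328

X ~ Binomial(7, 0.17). Want P(X=2 | X≥1) = P(X=2) / P(X≥1).
P(X=2) = C(7,2)·0.17^2·0.83^5 = 0.23906
P(X≥1) = 1 − 0.27136 = 0.72864
Ratio = 0.23906 / 0.72864 = 0.32809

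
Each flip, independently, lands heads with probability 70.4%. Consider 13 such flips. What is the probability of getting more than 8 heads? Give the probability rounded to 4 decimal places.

0.6663

X ~ Binomial(13, 0.704); P(X ≥ 9) = Σ C(13,k) p^k (1−p)^(13−k) over k:
  k=9: C(13,9)·0.704^9·0.296^4 = 0.233145
  k=10: C(13,10)·0.704^10·0.296^3 = 0.221803
  k=11: C(13,11)·0.704^11·0.296^2 = 0.143872
  k=12: C(13,12)·0.704^12·0.296^1 = 0.057030
  k=13: C(13,13)·0.704^13·0.296^0 = 0.010434
Total = 0.666285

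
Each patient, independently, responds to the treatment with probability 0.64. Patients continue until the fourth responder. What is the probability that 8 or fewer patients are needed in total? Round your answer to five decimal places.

Finishing within 8 patients ⇔ at least 4 successes in the first 8. With X ~ Binomial(8, 0.64), P(Y ≤ 8) = 1 − P(X ≤ 3).
  k=0: C(8,0)·0.64^0·0.36^8 = 0.0002821
  k=1: C(8,1)·0.64^1·0.36^7 = 0.0040122
  k=2: C(8,2)·0.64^2·0.36^6 = 0.0249651
  k=3: C(8,3)·0.64^3·0.36^5 = 0.0887647
1 − 0.1180242 = 0.8819758

0.88198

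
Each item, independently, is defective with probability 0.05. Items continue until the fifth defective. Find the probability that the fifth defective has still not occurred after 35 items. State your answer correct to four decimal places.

Needing more than 35 items ⇔ fewer than 5 successes in the first 35. With X ~ Binomial(35, 0.05), P(Y > 35) = P(X ≤ 4).
  k=0: C(35,0)·0.05^0·0.95^35 = 0.166083
  k=1: C(35,1)·0.05^1·0.95^34 = 0.305943
  k=2: C(35,2)·0.05^2·0.95^33 = 0.273739
  k=3: C(35,3)·0.05^3·0.95^32 = 0.158480
  k=4: C(35,4)·0.05^4·0.95^31 = 0.066729
P(X ≤ 4) = 0.970974

0.9710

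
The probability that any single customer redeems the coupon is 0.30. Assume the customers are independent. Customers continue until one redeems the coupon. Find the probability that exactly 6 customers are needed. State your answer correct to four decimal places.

0.0504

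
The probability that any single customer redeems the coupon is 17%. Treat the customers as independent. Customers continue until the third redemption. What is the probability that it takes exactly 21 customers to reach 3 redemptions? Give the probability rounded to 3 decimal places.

0.033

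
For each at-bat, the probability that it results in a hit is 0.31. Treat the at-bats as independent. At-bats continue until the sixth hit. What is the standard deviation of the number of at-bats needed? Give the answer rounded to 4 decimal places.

Y = total at-bats until the sixth success; negative binomial with r=6, p=0.31.
SD(Y) = √[r(1−p)/p²] = √(43.080125) = 6.563545

6.5635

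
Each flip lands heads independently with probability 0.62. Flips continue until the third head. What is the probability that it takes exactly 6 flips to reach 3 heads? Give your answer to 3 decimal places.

0.131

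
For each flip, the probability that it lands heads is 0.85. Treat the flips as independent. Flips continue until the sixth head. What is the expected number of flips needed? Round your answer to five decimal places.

Y = total flips until the sixth success; negative binomial with r=6, p=0.85.
E[Y] = r / p = 6 / 0.85 = 7.0588235

7.05882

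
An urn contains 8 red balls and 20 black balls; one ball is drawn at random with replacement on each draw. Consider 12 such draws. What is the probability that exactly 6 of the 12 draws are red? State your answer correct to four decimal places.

X ~ Binomial(n=12, p=0.285714).
P(X=6) = C(12,6) · p^6 · (1−p)^6
= 924 · 0.00054399 · 0.13281 = 0.066757

0.0668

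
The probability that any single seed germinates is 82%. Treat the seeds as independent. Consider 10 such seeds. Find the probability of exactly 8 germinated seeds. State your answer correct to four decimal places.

0.2980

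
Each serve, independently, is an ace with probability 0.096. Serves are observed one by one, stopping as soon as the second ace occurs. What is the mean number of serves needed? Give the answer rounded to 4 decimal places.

20.8333

Y = total serves until the second success; negative binomial with r=2, p=0.096.
E[Y] = r / p = 2 / 0.096 = 20.833333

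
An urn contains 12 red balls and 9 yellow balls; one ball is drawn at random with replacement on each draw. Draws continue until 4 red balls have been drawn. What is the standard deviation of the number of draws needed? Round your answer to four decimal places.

2.2913

Y = total draws until the fourth success; negative binomial with r=4, p=0.571429.
SD(Y) = √[r(1−p)/p²] = √(5.250000) = 2.291288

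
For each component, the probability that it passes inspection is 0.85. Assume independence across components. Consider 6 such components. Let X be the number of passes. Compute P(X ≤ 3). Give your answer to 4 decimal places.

0.0473

X ~ Binomial(6, 0.85); P(X ≤ 3) = Σ C(6,k) p^k (1−p)^(6−k) over k:
  k=0: C(6,0)·0.85^0·0.15^6 = 0.000011
  k=1: C(6,1)·0.85^1·0.15^5 = 0.000387
  k=2: C(6,2)·0.85^2·0.15^4 = 0.005486
  k=3: C(6,3)·0.85^3·0.15^3 = 0.041453
Total = 0.047339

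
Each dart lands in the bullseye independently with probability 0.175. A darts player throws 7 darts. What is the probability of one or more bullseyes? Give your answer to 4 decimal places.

P(at least one) = 1 − P(none) = 1 − (1 − 0.175)^7
= 1 − 0.260122 = 0.739878

0.7399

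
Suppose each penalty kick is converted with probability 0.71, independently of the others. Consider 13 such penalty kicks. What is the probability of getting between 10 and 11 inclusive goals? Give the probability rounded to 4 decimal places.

0.3787

X ~ Binomial(13, 0.71); P(10 ≤ X ≤ 11) = Σ C(13,k) p^k (1−p)^(13−k) over k:
  k=10: C(13,10)·0.71^10·0.29^3 = 0.227062
  k=11: C(13,11)·0.71^11·0.29^2 = 0.151612
Total = 0.378673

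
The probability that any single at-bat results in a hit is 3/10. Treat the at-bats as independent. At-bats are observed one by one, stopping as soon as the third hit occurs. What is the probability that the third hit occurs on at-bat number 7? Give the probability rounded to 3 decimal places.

Y = trial on which the third success occurs; negative binomial, r=3, p=0.30.
P(Y=7) = C(6,2) · p^3 · (1−p)^4
= 15 · 0.027 · 0.2401 = 0.09724

0.097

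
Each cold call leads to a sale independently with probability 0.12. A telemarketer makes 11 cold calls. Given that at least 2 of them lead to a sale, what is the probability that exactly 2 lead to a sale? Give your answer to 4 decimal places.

X ~ Binomial(11, 0.12). Want P(X=2 | X≥2) = P(X=2) / P(X≥2).
P(X=2) = C(11,2)·0.12^2·0.88^9 = 0.250651
P(X≥2) = 1 − 0.245081 − 0.367621 = 0.387298
Ratio = 0.250651 / 0.387298 = 0.647179

0.6472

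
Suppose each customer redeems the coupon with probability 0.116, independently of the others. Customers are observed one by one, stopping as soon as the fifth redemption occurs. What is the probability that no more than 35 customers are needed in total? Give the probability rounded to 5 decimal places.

0.38338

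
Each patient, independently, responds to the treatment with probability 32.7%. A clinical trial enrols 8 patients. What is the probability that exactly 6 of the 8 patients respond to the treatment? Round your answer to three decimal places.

X ~ Binomial(n=8, p=0.327).
P(X=6) = C(8,6) · p^6 · (1−p)^2
= 28 · 0.0012226 · 0.45293 = 0.01551

0.016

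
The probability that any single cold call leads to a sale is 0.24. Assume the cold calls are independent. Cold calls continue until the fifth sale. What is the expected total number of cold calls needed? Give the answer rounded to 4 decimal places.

Y = total cold calls until the fifth success; negative binomial with r=5, p=0.24.
E[Y] = r / p = 5 / 0.24 = 20.833333

20.8333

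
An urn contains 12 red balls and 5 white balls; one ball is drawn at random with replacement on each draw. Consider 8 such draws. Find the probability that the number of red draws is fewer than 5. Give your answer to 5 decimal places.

X ~ Binomial(8, 0.705882); P(X ≤ 4) = Σ C(8,k) p^k (1−p)^(8−k) over k:
  k=0: C(8,0)·0.705882^0·0.294118^8 = 0.0000560
  k=1: C(8,1)·0.705882^1·0.294118^7 = 0.0010752
  k=2: C(8,2)·0.705882^2·0.294118^6 = 0.0090313
  k=3: C(8,3)·0.705882^3·0.294118^5 = 0.0433501
  k=4: C(8,4)·0.705882^4·0.294118^4 = 0.1300504
Total = 0.1835630

0.18356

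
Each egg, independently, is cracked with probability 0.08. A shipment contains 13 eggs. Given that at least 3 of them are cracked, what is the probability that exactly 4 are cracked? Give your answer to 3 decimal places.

X ~ Binomial(13, 0.08). Want P(X=4 | X≥3) = P(X=4) / P(X≥3).
P(X=4) = C(13,4)·0.08^4·0.92^9 = 0.01383
P(X≥3) = 1 − 0.33825 − 0.38237 − 0.19950 = 0.07987
Ratio = 0.01383 / 0.07987 = 0.17312

0.173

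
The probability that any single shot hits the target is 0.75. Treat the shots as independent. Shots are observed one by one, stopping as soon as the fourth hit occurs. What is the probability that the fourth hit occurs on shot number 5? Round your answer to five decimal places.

0.31641

Y = trial on which the fourth success occurs; negative binomial, r=4, p=0.75.
P(Y=5) = C(4,3) · p^4 · (1−p)^1
= 4 · 0.31641 · 0.25 = 0.3164062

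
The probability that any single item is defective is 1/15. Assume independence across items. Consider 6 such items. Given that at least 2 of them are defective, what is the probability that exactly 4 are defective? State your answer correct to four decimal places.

0.0046

X ~ Binomial(6, 0.066667). Want P(X=4 | X≥2) = P(X=4) / P(X≥2).
P(X=4) = C(6,4)·0.066667^4·0.933333^2 = 0.000258
P(X≥2) = 1 − 0.661029 − 0.283298 = 0.055673
Ratio = 0.000258 / 0.055673 = 0.004636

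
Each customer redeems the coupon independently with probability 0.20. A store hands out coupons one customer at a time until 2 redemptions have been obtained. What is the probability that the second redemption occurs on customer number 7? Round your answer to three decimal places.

0.079

Y = trial on which the second success occurs; negative binomial, r=2, p=0.20.
P(Y=7) = C(6,1) · p^2 · (1−p)^5
= 6 · 0.04 · 0.32768 = 0.07864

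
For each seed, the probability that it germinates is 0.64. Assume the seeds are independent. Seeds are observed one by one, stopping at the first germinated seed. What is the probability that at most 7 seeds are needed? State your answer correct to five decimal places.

0.99922

Y = number of seeds to the first success; geometric, p = 0.64.
P(Y ≤ 7) = 1 − (1−p)^7 = 1 − 0.0007836 = 0.9992164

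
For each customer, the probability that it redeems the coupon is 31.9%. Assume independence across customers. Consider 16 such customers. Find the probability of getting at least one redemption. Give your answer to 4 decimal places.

P(at least one) = 1 − P(none) = 1 − (1 − 0.319)^16
= 1 − 0.002140 = 0.997860

0.9979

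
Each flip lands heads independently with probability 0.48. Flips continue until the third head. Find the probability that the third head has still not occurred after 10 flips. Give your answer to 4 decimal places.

0.0702

Needing more than 10 flips ⇔ fewer than 3 successes in the first 10. With X ~ Binomial(10, 0.48), P(Y > 10) = P(X ≤ 2).
  k=0: C(10,0)·0.48^0·0.52^10 = 0.001446
  k=1: C(10,1)·0.48^1·0.52^9 = 0.013344
  k=2: C(10,2)·0.48^2·0.52^8 = 0.055427
P(X ≤ 2) = 0.070216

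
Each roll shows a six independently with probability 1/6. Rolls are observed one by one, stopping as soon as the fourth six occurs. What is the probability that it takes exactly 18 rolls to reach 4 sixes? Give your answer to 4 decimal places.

Y = trial on which the fourth success occurs; negative binomial, r=4, p=0.166667.
P(Y=18) = C(17,3) · p^4 · (1−p)^14
= 680 · 0.0007716 · 0.077887 = 0.040866

0.0409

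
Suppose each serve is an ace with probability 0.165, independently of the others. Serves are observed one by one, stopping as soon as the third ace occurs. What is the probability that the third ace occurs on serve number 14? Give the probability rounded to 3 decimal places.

0.048

Y = trial on which the third success occurs; negative binomial, r=3, p=0.165.
P(Y=14) = C(13,2) · p^3 · (1−p)^11
= 78 · 0.0044921 · 0.13758 = 0.04821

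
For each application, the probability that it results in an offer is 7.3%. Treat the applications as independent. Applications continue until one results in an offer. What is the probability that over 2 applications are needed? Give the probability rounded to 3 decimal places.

0.859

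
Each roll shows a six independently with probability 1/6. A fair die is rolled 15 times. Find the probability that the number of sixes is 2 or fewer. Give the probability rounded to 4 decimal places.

0.5322

X ~ Binomial(15, 0.166667); P(X ≤ 2) = Σ C(15,k) p^k (1−p)^(15−k) over k:
  k=0: C(15,0)·0.166667^0·0.833333^15 = 0.064905
  k=1: C(15,1)·0.166667^1·0.833333^14 = 0.194716
  k=2: C(15,2)·0.166667^2·0.833333^13 = 0.272603
Total = 0.532225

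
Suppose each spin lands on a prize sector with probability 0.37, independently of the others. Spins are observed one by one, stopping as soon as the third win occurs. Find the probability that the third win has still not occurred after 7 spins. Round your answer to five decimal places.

Needing more than 7 spins ⇔ fewer than 3 successes in the first 7. With X ~ Binomial(7, 0.37), P(Y > 7) = P(X ≤ 2).
  k=0: C(7,0)·0.37^0·0.63^7 = 0.0393898
  k=1: C(7,1)·0.37^1·0.63^6 = 0.1619359
  k=2: C(7,2)·0.37^2·0.63^5 = 0.2853156
P(X ≤ 2) = 0.4866413

0.48664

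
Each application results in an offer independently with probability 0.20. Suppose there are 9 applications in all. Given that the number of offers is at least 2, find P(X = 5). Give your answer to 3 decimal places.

X ~ Binomial(9, 0.20). Want P(X=5 | X≥2) = P(X=5) / P(X≥2).
P(X=5) = C(9,5)·0.20^5·0.80^4 = 0.01652
P(X≥2) = 1 − 0.13422 − 0.30199 = 0.56379
Ratio = 0.01652 / 0.56379 = 0.02929

0.029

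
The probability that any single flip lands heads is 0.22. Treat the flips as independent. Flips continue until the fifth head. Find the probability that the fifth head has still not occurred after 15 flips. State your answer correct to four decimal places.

0.7805

Needing more than 15 flips ⇔ fewer than 5 successes in the first 15. With X ~ Binomial(15, 0.22), P(Y > 15) = P(X ≤ 4).
  k=0: C(15,0)·0.22^0·0.78^15 = 0.024067
  k=1: C(15,1)·0.22^1·0.78^14 = 0.101821
  k=2: C(15,2)·0.22^2·0.78^13 = 0.201032
  k=3: C(15,3)·0.22^3·0.78^12 = 0.245705
  k=4: C(15,4)·0.22^4·0.78^11 = 0.207905
P(X ≤ 4) = 0.780530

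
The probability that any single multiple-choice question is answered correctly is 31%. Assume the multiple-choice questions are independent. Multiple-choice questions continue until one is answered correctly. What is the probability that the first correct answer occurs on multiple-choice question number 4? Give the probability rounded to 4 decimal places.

Geometric (trials to first success), p = 0.31.
P(Y = 4) = (1−p)^3 · p = 0.32851 · 0.31 = 0.101838

0.1018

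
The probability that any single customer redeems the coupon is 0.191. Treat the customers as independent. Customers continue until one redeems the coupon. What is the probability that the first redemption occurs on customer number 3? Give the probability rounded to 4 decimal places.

Geometric (trials to first success), p = 0.191.
P(Y = 3) = (1−p)^2 · p = 0.65448 · 0.191 = 0.125006

0.1250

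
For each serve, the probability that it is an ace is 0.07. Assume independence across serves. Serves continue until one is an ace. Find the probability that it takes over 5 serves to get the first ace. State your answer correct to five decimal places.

Y = number of serves to the first success; geometric, p = 0.07.
P(Y > 5) = P(first 5 all fail) = (1−p)^5 = 0.6956884

0.69569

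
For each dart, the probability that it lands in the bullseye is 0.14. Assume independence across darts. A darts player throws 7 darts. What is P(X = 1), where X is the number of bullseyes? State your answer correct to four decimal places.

0.3965

X ~ Binomial(n=7, p=0.14).
P(X=1) = C(7,1) · p^1 · (1−p)^6
= 7 · 0.14 · 0.40457 = 0.396476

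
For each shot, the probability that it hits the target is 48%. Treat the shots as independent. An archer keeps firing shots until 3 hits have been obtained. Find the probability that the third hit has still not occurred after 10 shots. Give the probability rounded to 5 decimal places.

Needing more than 10 shots ⇔ fewer than 3 successes in the first 10. With X ~ Binomial(10, 0.48), P(Y > 10) = P(X ≤ 2).
  k=0: C(10,0)·0.48^0·0.52^10 = 0.0014456
  k=1: C(10,1)·0.48^1·0.52^9 = 0.0133435
  k=2: C(10,2)·0.48^2·0.52^8 = 0.0554270
P(X ≤ 2) = 0.0702161

0.07022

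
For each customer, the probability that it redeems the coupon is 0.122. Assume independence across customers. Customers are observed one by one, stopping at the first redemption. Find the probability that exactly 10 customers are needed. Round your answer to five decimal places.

0.03783

Geometric (trials to first success), p = 0.122.
P(Y = 10) = (1−p)^9 · p = 0.31006 · 0.122 = 0.0378277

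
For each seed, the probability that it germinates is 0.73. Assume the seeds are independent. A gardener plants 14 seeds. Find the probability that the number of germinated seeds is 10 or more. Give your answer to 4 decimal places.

X ~ Binomial(14, 0.73); P(X ≥ 10) = Σ C(14,k) p^k (1−p)^(14−k) over k:
  k=10: C(14,10)·0.73^10·0.27^4 = 0.228622
  k=11: C(14,11)·0.73^11·0.27^3 = 0.224773
  k=12: C(14,12)·0.73^12·0.27^2 = 0.151930
  k=13: C(14,13)·0.73^13·0.27^1 = 0.063196
  k=14: C(14,14)·0.73^14·0.27^0 = 0.012205
Total = 0.680725

0.6807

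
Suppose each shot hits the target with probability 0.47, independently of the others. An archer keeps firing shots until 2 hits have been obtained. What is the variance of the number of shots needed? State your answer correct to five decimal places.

4.79855

Y = total shots until the second success; negative binomial with r=2, p=0.47.
Var(Y) = r(1−p)/p² = 2·0.53 / 0.47² = 4.7985514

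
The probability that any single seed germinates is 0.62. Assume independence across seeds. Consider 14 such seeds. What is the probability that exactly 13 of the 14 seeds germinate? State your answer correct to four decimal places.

X ~ Binomial(n=14, p=0.62).
P(X=13) = C(14,13) · p^13 · (1−p)^1
= 14 · 0.0020003 · 0.38 = 0.010642

0.0106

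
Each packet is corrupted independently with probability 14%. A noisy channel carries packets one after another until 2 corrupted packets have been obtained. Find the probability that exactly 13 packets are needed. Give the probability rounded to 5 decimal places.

0.04476

Y = trial on which the second success occurs; negative binomial, r=2, p=0.14.
P(Y=13) = C(12,1) · p^2 · (1−p)^11
= 12 · 0.0196 · 0.19032 = 0.0447631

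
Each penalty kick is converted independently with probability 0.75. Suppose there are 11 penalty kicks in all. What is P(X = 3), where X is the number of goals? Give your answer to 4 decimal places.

0.0011

X ~ Binomial(n=11, p=0.75).
P(X=3) = C(11,3) · p^3 · (1−p)^8
= 165 · 0.42188 · 1.5259e-05 = 0.001062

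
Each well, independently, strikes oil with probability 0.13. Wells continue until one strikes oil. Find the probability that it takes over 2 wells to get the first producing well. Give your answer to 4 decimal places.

0.7569

Y = number of wells to the first success; geometric, p = 0.13.
P(Y > 2) = P(first 2 all fail) = (1−p)^2 = 0.756900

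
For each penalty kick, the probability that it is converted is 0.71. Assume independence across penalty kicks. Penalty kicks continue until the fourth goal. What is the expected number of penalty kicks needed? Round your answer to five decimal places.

5.63380

Y = total penalty kicks until the fourth success; negative binomial with r=4, p=0.71.
E[Y] = r / p = 4 / 0.71 = 5.6338028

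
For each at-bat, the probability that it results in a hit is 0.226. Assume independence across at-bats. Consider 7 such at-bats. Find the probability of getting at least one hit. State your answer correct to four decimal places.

P(at least one) = 1 − P(none) = 1 − (1 − 0.226)^7
= 1 − 0.166413 = 0.833587

0.8336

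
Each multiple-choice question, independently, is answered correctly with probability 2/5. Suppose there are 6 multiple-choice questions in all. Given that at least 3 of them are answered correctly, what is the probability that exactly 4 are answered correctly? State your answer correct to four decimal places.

0.3034

X ~ Binomial(6, 0.40). Want P(X=4 | X≥3) = P(X=4) / P(X≥3).
P(X=4) = C(6,4)·0.40^4·0.60^2 = 0.138240
P(X≥3) = 1 − 0.046656 − 0.186624 − 0.311040 = 0.455680
Ratio = 0.138240 / 0.455680 = 0.303371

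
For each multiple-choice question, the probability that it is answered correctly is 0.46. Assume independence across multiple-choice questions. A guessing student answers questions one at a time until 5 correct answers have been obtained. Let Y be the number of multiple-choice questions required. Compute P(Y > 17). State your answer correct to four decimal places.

Needing more than 17 multiple-choice questions ⇔ fewer than 5 successes in the first 17. With X ~ Binomial(17, 0.46), P(Y > 17) = P(X ≤ 4).
  k=0: C(17,0)·0.46^0·0.54^17 = 0.000028
  k=1: C(17,1)·0.46^1·0.54^16 = 0.000409
  k=2: C(17,2)·0.46^2·0.54^15 = 0.002786
  k=3: C(17,3)·0.46^3·0.54^14 = 0.011866
  k=4: C(17,4)·0.46^4·0.54^13 = 0.035378
P(X ≤ 4) = 0.050466

0.0505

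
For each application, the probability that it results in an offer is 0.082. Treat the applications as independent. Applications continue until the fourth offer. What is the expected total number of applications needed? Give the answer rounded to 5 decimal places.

48.78049

Y = total applications until the fourth success; negative binomial with r=4, p=0.082.
E[Y] = r / p = 4 / 0.082 = 48.7804878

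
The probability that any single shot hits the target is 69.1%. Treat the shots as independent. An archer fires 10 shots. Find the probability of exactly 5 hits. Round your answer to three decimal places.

0.112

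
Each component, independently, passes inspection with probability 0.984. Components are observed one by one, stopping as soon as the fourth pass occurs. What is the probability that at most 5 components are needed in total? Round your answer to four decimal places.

Finishing within 5 components ⇔ at least 4 successes in the first 5. With X ~ Binomial(5, 0.984), P(Y ≤ 5) = 1 − P(X ≤ 3).
  k=0: C(5,0)·0.984^0·0.016^5 = 0.000000
  k=1: C(5,1)·0.984^1·0.016^4 = 0.000000
  k=2: C(5,2)·0.984^2·0.016^3 = 0.000040
  k=3: C(5,3)·0.984^3·0.016^2 = 0.002439
1 − 0.002479 = 0.997521

0.9975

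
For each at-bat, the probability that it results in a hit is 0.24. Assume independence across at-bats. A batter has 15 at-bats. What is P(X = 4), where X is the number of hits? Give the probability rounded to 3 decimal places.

X ~ Binomial(n=15, p=0.24).
P(X=4) = C(15,4) · p^4 · (1−p)^11
= 1365 · 0.0033178 · 0.04886 = 0.22127

0.221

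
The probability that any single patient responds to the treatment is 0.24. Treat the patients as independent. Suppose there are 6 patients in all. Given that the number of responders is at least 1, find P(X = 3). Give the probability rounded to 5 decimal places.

X ~ Binomial(6, 0.24). Want P(X=3 | X≥1) = P(X=3) / P(X≥1).
P(X=3) = C(6,3)·0.24^3·0.76^3 = 0.1213681
P(X≥1) = 1 − 0.1926999 = 0.8073001
Ratio = 0.1213681 / 0.8073001 = 0.1503383

0.15034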